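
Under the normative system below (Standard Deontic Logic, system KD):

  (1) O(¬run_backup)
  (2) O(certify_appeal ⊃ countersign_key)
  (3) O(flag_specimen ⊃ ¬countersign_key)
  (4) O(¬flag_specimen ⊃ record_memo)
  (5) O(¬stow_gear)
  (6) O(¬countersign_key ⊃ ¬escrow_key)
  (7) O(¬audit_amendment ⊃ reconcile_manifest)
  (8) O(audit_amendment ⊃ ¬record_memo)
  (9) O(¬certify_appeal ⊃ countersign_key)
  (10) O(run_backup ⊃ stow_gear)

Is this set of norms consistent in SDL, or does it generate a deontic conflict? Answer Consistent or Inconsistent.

Consistent

Premise 10 is O(run_backup ⊃ stow_gear), but O(run_backup) is not derivable from the premises, so it does not yield O(stow_gear).
So O(stow_gear) is not derivable, and the apparent clash with O(¬stow_gear) does not arise.
A world satisfying every obligation exists (e.g. audit_amendment=false, certify_appeal=false, countersign_key=true, escrow_key=false, flag_specimen=false, reconcile_manifest=true, record_memo=true, run_backup=false, stow_gear=false); no atom is both obligatory and forbidden, so the set is consistent.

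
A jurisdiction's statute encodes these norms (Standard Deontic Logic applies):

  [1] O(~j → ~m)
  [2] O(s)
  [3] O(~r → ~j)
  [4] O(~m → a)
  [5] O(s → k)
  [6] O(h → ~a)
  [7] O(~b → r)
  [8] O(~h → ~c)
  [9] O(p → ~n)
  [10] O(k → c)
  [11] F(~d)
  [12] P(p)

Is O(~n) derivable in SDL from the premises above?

Premise 9 is O(p → ~n), but O(p) is not derivable from the premises (the permission P(p) asserts only ~O(~p), not O(p)), so it does not yield O(~n).
No other premise forces O(~n). An ideal world satisfying every premise can still have ~n false, so O(~n) is not derivable.

No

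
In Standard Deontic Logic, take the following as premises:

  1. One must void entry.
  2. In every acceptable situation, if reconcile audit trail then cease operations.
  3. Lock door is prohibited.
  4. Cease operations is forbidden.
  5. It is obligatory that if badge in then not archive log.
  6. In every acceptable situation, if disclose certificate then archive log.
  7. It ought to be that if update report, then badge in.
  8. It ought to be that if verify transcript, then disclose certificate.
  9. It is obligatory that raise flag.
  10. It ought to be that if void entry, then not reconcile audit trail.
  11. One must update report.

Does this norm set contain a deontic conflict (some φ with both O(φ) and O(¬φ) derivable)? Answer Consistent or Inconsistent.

Premise 2 is O(reconcile_audit_trail → cease_operations), but O(reconcile_audit_trail) is not derivable from the premises, so it does not yield O(cease_operations).
So O(cease_operations) is not derivable, and the apparent clash with O(¬cease_operations) does not arise.
A world satisfying every obligation exists (e.g. archive_log=false, badge_in=true, cease_operations=false, disclose_certificate=false, lock_door=false, raise_flag=true, reconcile_audit_trail=false, update_report=true, verify_transcript=false, void_entry=true); no atom is both obligatory and forbidden, so the set is consistent.

Consistent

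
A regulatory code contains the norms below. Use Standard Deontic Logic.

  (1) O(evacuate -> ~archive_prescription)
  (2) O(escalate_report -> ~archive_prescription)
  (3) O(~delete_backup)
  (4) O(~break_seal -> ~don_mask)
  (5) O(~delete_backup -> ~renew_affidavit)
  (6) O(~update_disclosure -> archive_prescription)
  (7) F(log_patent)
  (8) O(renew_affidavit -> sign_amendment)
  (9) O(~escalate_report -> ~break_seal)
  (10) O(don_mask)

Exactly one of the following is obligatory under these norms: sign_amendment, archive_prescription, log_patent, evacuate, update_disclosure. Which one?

update_disclosure

Premise 10 gives O(don_mask).
Premise 4, O(~break_seal -> ~don_mask), contraposes to O(don_mask -> break_seal); with O(don_mask) we get O(break_seal).
Premise 9 is O(~escalate_report -> ~break_seal); contrapositively O(break_seal -> escalate_report). Since O(break_seal) holds, K gives O(escalate_report).
From O(escalate_report) and premise 2, O(escalate_report -> ~archive_prescription), we obtain O(~archive_prescription).
The contrapositive of premise 6 (O(~update_disclosure -> archive_prescription)) is O(~archive_prescription -> update_disclosure), and O(~archive_prescription) is already established, so O(update_disclosure).
So O(update_disclosure) holds — update_disclosure is obligatory. None of the other listed options is made obligatory by any chain of premises.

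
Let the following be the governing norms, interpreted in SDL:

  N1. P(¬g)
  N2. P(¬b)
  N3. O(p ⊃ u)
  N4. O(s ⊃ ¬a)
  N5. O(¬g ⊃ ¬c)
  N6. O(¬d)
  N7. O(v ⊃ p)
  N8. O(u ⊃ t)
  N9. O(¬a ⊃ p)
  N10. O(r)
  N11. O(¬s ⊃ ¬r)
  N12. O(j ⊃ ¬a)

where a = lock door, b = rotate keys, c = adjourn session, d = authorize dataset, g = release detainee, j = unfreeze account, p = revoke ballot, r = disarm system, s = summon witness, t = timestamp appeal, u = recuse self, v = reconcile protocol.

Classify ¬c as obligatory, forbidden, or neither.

Premise 5 is O(¬g ⊃ ¬c), but O(¬g) is not derivable from the premises (the permission P(¬g) asserts only ¬O(g), not O(¬g)), so it does not yield O(¬c).
No premise or chain of K-axiom applications forces O(¬c), and none forces O(c). So ¬c is neither obligatory nor forbidden under these norms.

Neither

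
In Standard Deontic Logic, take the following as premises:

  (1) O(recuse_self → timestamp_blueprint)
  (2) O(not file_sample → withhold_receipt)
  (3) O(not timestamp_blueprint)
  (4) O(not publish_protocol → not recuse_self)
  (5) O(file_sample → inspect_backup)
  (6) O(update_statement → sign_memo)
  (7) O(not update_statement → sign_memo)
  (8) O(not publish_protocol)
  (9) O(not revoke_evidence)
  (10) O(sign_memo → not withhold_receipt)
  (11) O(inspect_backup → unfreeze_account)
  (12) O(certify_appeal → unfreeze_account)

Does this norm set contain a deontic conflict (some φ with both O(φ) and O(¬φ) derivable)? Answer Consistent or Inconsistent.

Consistent

Premise 1 is O(recuse_self → timestamp_blueprint), but O(recuse_self) is not derivable from the premises, so it does not yield O(timestamp_blueprint).
So O(timestamp_blueprint) is not derivable, and the apparent clash with O(not timestamp_blueprint) does not arise.
A world satisfying every obligation exists (e.g. certify_appeal=false, file_sample=true, inspect_backup=true, publish_protocol=false, recuse_self=false, revoke_evidence=false, sign_memo=true, timestamp_blueprint=false, unfreeze_account=true, update_statement=false, withhold_receipt=false); no atom is both obligatory and forbidden, so the set is consistent.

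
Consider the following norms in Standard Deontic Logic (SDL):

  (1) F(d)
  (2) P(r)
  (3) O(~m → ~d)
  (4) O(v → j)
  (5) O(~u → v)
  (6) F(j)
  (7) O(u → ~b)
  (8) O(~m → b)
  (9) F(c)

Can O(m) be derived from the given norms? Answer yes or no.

Yes

Premise 6 is F(j), i.e. O(~j).
Premise 4 is O(v → j); contrapositively O(~j → ~v). Since O(~j) holds, K gives O(~v).
The contrapositive of premise 5 (O(~u → v)) is O(~v → u), and O(~v) is already established, so O(u).
Premise 7 is O(u → ~b); since O(u), deontic closure gives O(~b).
Premise 8, O(~m → b), contraposes to O(~b → m); with O(~b) we get O(m).
Premises 1, 2, 3, 9 do not contribute to this derivation.
So O(m) follows.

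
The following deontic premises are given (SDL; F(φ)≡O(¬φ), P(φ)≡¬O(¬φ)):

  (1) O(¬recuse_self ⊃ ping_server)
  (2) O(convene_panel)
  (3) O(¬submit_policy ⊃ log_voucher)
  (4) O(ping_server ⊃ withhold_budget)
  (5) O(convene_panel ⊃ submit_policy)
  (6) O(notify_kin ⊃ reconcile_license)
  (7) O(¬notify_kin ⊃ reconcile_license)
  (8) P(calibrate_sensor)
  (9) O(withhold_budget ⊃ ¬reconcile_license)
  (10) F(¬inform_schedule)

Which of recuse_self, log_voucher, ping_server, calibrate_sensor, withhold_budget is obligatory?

recuse_self

Premises 6 and 7 are O(notify_kin ⊃ reconcile_license) and O(¬notify_kin ⊃ reconcile_license); every ideal world satisfies notify_kin or ¬notify_kin, so in either case reconcile_license holds — hence O(reconcile_license).
Premise 9, O(withhold_budget ⊃ ¬reconcile_license), contraposes to O(reconcile_license ⊃ ¬withhold_budget); with O(reconcile_license) we get O(¬withhold_budget).
Premise 4, O(ping_server ⊃ withhold_budget), contraposes to O(¬withhold_budget ⊃ ¬ping_server); with O(¬withhold_budget) we get O(¬ping_server).
The contrapositive of premise 1 (O(¬recuse_self ⊃ ping_server)) is O(¬ping_server ⊃ recuse_self), and O(¬ping_server) is already established, so O(recuse_self).
So O(recuse_self) holds — recuse_self is obligatory. None of the other listed options is made obligatory by any chain of premises.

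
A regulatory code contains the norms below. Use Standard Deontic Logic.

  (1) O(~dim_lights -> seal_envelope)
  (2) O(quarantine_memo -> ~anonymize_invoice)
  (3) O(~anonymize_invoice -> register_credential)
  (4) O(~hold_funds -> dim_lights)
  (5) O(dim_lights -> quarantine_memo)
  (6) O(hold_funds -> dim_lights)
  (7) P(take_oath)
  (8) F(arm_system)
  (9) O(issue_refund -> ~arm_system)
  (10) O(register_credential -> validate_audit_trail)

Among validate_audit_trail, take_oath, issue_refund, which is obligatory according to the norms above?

validate_audit_trail

By case analysis on ~hold_funds: premise 4 gives O(~hold_funds -> dim_lights) and premise 6 gives O(hold_funds -> dim_lights), so O(dim_lights) either way.
From O(dim_lights) and premise 5, O(dim_lights -> quarantine_memo), we obtain O(quarantine_memo).
With premise 2, O(quarantine_memo -> ~anonymize_invoice), the K-axiom yields O(~anonymize_invoice).
Premise 3 is O(~anonymize_invoice -> register_credential); since O(~anonymize_invoice), deontic closure gives O(register_credential).
Applying K to premise 10 (O(register_credential -> validate_audit_trail)) and O(register_credential) yields O(validate_audit_trail).
So O(validate_audit_trail) holds — validate_audit_trail is obligatory. None of the other listed options is made obligatory by any chain of premises.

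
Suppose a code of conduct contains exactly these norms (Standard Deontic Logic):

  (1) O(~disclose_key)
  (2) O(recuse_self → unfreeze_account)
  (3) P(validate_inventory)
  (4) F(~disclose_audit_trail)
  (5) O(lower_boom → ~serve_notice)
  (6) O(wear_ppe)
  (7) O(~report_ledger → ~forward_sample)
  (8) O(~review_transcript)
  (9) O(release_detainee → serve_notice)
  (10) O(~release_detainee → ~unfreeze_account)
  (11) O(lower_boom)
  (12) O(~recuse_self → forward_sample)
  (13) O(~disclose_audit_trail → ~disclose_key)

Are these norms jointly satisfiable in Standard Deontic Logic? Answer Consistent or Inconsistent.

Premise 13 is O(~disclose_audit_trail → ~disclose_key); even if O(~disclose_key) held, inferring O(~disclose_audit_trail) would be affirming the consequent — invalid.
So O(~disclose_audit_trail) is not derivable, and the apparent clash with O(disclose_audit_trail) does not arise.
A world satisfying every obligation exists (e.g. disclose_audit_trail=true, disclose_key=false, forward_sample=true, lower_boom=true, recuse_self=false, release_detainee=false, report_ledger=true, review_transcript=false, serve_notice=false, unfreeze_account=false, validate_inventory=false, wear_ppe=true); no atom is both obligatory and forbidden, so the set is consistent.

Consistent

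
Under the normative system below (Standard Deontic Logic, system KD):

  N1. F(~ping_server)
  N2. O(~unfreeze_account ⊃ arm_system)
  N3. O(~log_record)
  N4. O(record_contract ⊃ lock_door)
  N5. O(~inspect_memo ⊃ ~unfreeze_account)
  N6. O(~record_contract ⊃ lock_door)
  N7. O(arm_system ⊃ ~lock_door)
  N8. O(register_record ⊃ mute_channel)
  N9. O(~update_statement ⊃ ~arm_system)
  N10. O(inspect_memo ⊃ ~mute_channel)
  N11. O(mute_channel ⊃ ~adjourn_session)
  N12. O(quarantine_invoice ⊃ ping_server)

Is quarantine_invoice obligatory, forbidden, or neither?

Neither

Premise 12 is O(quarantine_invoice ⊃ ping_server); even if O(ping_server) held, inferring O(quarantine_invoice) would be affirming the consequent — invalid.
No premise or chain of K-axiom applications forces O(quarantine_invoice), and none forces O(~quarantine_invoice). So quarantine_invoice is neither obligatory nor forbidden under these norms.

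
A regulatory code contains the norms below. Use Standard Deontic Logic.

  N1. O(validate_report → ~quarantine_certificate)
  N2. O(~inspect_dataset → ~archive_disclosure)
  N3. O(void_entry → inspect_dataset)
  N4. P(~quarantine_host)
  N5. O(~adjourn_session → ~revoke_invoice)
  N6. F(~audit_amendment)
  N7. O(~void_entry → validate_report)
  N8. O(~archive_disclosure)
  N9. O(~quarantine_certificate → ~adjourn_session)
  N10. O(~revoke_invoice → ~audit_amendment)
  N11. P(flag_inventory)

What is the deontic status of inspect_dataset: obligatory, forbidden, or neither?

Obligatory

Premise 6, F(~audit_amendment), is equivalent to O(audit_amendment).
Premise 10, O(~revoke_invoice → ~audit_amendment), contraposes to O(audit_amendment → revoke_invoice); with O(audit_amendment) we get O(revoke_invoice).
Premise 5 is O(~adjourn_session → ~revoke_invoice); contrapositively O(revoke_invoice → adjourn_session). Since O(revoke_invoice) holds, K gives O(adjourn_session).
Premise 9, O(~quarantine_certificate → ~adjourn_session), contraposes to O(adjourn_session → quarantine_certificate); with O(adjourn_session) we get O(quarantine_certificate).
The contrapositive of premise 1 (O(validate_report → ~quarantine_certificate)) is O(quarantine_certificate → ~validate_report), and O(quarantine_certificate) is already established, so O(~validate_report).
Premise 7 is O(~void_entry → validate_report); contrapositively O(~validate_report → void_entry). Since O(~validate_report) holds, K gives O(void_entry).
Premise 3 is O(void_entry → inspect_dataset); since O(void_entry), deontic closure gives O(inspect_dataset).
Premises 2, 4, 8, 11 do not contribute to this derivation.
Hence inspect_dataset is obligatory.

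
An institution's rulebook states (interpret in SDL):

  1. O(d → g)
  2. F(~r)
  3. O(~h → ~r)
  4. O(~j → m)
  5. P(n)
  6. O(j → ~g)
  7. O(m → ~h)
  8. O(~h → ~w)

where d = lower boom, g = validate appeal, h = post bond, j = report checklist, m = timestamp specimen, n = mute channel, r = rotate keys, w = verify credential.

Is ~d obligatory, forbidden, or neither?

Obligatory

F(~r) at premise 2 means O(r).
Premise 3 is O(~h → ~r); contrapositively O(r → h). Since O(r) holds, K gives O(h).
The contrapositive of premise 7 (O(m → ~h)) is O(h → ~m), and O(h) is already established, so O(~m).
The contrapositive of premise 4 (O(~j → m)) is O(~m → j), and O(~m) is already established, so O(j).
Applying K to premise 6 (O(j → ~g)) and O(j) yields O(~g).
Premise 1 is O(d → g); contrapositively O(~g → ~d). Since O(~g) holds, K gives O(~d).
Premises 5, 8 do not contribute to this derivation.
Hence ~d is obligatory.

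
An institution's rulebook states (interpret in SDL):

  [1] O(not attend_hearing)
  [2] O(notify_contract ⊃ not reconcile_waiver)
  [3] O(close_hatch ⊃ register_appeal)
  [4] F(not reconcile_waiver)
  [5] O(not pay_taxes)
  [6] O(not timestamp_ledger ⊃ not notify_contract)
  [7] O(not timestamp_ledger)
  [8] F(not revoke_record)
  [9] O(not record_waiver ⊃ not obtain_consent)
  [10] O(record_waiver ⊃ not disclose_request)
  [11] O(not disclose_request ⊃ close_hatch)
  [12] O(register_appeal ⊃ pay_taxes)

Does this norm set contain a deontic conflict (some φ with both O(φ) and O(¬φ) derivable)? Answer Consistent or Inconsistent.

Consistent

Premise 2 is O(notify_contract ⊃ not reconcile_waiver), but O(notify_contract) is not derivable from the premises, so it does not yield O(not reconcile_waiver).
So O(not reconcile_waiver) is not derivable, and the apparent clash with O(reconcile_waiver) does not arise.
A world satisfying every obligation exists (e.g. attend_hearing=false, close_hatch=false, disclose_request=true, notify_contract=false, obtain_consent=false, pay_taxes=false, reconcile_waiver=true, record_waiver=false, register_appeal=false, revoke_record=true, timestamp_ledger=false); no atom is both obligatory and forbidden, so the set is consistent.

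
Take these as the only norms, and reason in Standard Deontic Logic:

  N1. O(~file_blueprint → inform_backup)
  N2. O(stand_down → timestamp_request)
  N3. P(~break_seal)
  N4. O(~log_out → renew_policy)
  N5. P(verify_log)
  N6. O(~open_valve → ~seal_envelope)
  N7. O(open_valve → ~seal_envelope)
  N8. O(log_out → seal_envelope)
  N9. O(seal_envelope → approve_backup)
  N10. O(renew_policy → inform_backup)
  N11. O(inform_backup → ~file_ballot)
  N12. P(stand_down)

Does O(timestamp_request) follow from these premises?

Premise 2 is O(stand_down → timestamp_request), but O(stand_down) is not derivable from the premises (the permission P(stand_down) asserts only ~O(~stand_down), not O(stand_down)), so it does not yield O(timestamp_request).
No other premise forces O(timestamp_request). An ideal world satisfying every premise can still have timestamp_request false, so O(timestamp_request) is not derivable.

No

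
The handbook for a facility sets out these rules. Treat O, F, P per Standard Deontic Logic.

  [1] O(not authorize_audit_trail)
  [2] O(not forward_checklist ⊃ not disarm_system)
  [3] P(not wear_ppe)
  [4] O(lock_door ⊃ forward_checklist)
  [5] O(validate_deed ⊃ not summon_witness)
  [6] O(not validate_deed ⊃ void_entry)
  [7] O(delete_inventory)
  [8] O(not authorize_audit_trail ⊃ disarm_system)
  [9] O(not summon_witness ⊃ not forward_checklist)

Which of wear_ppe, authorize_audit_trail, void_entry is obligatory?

void_entry

Premise 1 states O(not authorize_audit_trail) outright.
From O(not authorize_audit_trail) and premise 8, O(not authorize_audit_trail ⊃ disarm_system), we obtain O(disarm_system).
Premise 2, O(not forward_checklist ⊃ not disarm_system), contraposes to O(disarm_system ⊃ forward_checklist); with O(disarm_system) we get O(forward_checklist).
Premise 9 is O(not summon_witness ⊃ not forward_checklist); contrapositively O(forward_checklist ⊃ summon_witness). Since O(forward_checklist) holds, K gives O(summon_witness).
The contrapositive of premise 5 (O(validate_deed ⊃ not summon_witness)) is O(summon_witness ⊃ not validate_deed), and O(summon_witness) is already established, so O(not validate_deed).
Applying K to premise 6 (O(not validate_deed ⊃ void_entry)) and O(not validate_deed) yields O(void_entry).
So O(void_entry) holds — void_entry is obligatory. None of the other listed options is made obligatory by any chain of premises.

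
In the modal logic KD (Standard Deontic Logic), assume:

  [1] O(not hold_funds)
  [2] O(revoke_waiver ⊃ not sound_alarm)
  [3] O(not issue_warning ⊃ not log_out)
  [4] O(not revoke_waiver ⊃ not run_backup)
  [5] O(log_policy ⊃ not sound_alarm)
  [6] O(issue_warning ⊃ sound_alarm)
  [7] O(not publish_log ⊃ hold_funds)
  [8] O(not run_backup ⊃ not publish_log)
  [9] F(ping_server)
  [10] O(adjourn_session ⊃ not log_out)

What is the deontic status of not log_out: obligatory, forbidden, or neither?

Premise 1 states O(not hold_funds) outright.
Premise 7 is O(not publish_log ⊃ hold_funds); contrapositively O(not hold_funds ⊃ publish_log). Since O(not hold_funds) holds, K gives O(publish_log).
Premise 8, O(not run_backup ⊃ not publish_log), contraposes to O(publish_log ⊃ run_backup); with O(publish_log) we get O(run_backup).
Premise 4, O(not revoke_waiver ⊃ not run_backup), contraposes to O(run_backup ⊃ revoke_waiver); with O(run_backup) we get O(revoke_waiver).
Premise 2 is O(revoke_waiver ⊃ not sound_alarm); since O(revoke_waiver), deontic closure gives O(not sound_alarm).
The contrapositive of premise 6 (O(issue_warning ⊃ sound_alarm)) is O(not sound_alarm ⊃ not issue_warning), and O(not sound_alarm) is already established, so O(not issue_warning).
Premise 3 is O(not issue_warning ⊃ not log_out); since O(not issue_warning), deontic closure gives O(not log_out).
Premises 5, 9, 10 do not contribute to this derivation.
Hence not log_out is obligatory.

Obligatory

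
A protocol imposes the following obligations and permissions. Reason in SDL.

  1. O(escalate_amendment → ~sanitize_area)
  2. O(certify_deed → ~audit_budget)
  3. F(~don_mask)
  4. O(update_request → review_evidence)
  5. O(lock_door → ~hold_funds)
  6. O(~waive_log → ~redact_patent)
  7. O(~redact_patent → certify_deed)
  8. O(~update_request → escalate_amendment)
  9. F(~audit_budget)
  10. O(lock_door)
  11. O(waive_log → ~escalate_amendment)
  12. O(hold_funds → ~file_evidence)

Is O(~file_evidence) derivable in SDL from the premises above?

No

Premise 12 is O(hold_funds → ~file_evidence), but O(hold_funds) is not derivable from the premises, so it does not yield O(~file_evidence).
No other premise forces O(~file_evidence). An ideal world satisfying every premise can still have ~file_evidence false, so O(~file_evidence) is not derivable.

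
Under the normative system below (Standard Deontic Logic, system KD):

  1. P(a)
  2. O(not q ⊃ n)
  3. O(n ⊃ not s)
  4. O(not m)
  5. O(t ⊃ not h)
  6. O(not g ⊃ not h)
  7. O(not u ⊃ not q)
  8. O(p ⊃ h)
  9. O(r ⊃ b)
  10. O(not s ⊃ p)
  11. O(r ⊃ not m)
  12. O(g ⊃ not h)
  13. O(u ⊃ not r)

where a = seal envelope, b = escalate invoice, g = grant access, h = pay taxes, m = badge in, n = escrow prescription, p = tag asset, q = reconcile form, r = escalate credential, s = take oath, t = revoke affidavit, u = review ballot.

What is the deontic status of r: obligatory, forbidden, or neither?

By case analysis on g: premise 12 gives O(g ⊃ not h) and premise 6 gives O(not g ⊃ not h), so O(not h) either way.
Premise 8 is O(p ⊃ h); contrapositively O(not h ⊃ not p). Since O(not h) holds, K gives O(not p).
Premise 10 is O(not s ⊃ p); contrapositively O(not p ⊃ s). Since O(not p) holds, K gives O(s).
The contrapositive of premise 3 (O(n ⊃ not s)) is O(s ⊃ not n), and O(s) is already established, so O(not n).
Premise 2 is O(not q ⊃ n); contrapositively O(not n ⊃ q). Since O(not n) holds, K gives O(q).
Premise 7 is O(not u ⊃ not q); contrapositively O(q ⊃ u). Since O(q) holds, K gives O(u).
From O(u) and premise 13, O(u ⊃ not r), we obtain O(not r).
Premises 1, 4, 5, 9, 11 do not contribute to this derivation.
Thus O(not r), which is F(r): r is forbidden.

Forbidden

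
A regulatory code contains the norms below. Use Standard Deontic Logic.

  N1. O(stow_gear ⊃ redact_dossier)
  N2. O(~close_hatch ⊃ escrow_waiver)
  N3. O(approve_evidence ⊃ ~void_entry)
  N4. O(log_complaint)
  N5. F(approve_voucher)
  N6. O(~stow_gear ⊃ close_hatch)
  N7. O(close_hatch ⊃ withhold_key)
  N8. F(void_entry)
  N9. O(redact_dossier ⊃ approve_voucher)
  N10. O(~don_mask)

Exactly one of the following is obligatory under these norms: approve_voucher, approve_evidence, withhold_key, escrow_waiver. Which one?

withhold_key

Premise 5, F(approve_voucher), is equivalent to O(~approve_voucher).
Premise 9, O(redact_dossier ⊃ approve_voucher), contraposes to O(~approve_voucher ⊃ ~redact_dossier); with O(~approve_voucher) we get O(~redact_dossier).
The contrapositive of premise 1 (O(stow_gear ⊃ redact_dossier)) is O(~redact_dossier ⊃ ~stow_gear), and O(~redact_dossier) is already established, so O(~stow_gear).
From O(~stow_gear) and premise 6, O(~stow_gear ⊃ close_hatch), we obtain O(close_hatch).
Applying K to premise 7 (O(close_hatch ⊃ withhold_key)) and O(close_hatch) yields O(withhold_key).
So O(withhold_key) holds — withhold_key is obligatory. None of the other listed options is made obligatory by any chain of premises.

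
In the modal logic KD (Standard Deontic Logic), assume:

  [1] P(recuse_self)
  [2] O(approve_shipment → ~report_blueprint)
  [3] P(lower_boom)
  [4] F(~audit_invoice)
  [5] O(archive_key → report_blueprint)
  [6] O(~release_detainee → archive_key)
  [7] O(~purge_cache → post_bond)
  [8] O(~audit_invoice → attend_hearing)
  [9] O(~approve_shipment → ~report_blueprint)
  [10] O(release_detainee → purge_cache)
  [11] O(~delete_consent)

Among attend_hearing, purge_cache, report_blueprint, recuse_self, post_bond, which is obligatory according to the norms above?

Premises 9 and 2 are O(~approve_shipment → ~report_blueprint) and O(approve_shipment → ~report_blueprint); every ideal world satisfies ~approve_shipment or approve_shipment, so in either case ~report_blueprint holds — hence O(~report_blueprint).
The contrapositive of premise 5 (O(archive_key → report_blueprint)) is O(~report_blueprint → ~archive_key), and O(~report_blueprint) is already established, so O(~archive_key).
The contrapositive of premise 6 (O(~release_detainee → archive_key)) is O(~archive_key → release_detainee), and O(~archive_key) is already established, so O(release_detainee).
Applying K to premise 10 (O(release_detainee → purge_cache)) and O(release_detainee) yields O(purge_cache).
So O(purge_cache) holds — purge_cache is obligatory. None of the other listed options is made obligatory by any chain of premises.

purge_cache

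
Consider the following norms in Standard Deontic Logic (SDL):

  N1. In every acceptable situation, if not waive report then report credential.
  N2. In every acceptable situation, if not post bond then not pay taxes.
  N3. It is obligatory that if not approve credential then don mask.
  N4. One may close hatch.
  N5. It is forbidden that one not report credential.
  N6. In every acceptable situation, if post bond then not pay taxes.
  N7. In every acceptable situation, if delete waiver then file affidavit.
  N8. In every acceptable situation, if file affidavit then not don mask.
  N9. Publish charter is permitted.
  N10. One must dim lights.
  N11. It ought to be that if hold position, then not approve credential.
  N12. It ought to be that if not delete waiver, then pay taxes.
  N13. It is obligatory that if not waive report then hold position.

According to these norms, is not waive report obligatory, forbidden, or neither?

Forbidden

By case analysis on ¬post_bond: premise 2 gives O(¬post_bond → ¬pay_taxes) and premise 6 gives O(post_bond → ¬pay_taxes), so O(¬pay_taxes) either way.
Premise 12, O(¬delete_waiver → pay_taxes), contraposes to O(¬pay_taxes → delete_waiver); with O(¬pay_taxes) we get O(delete_waiver).
With premise 7, O(delete_waiver → file_affidavit), the K-axiom yields O(file_affidavit).
Premise 8 is O(file_affidavit → ¬don_mask); since O(file_affidavit), deontic closure gives O(¬don_mask).
Premise 3 is O(¬approve_credential → don_mask); contrapositively O(¬don_mask → approve_credential). Since O(¬don_mask) holds, K gives O(approve_credential).
Premise 11, O(hold_position → ¬approve_credential), contraposes to O(approve_credential → ¬hold_position); with O(approve_credential) we get O(¬hold_position).
Premise 13 is O(¬waive_report → hold_position); contrapositively O(¬hold_position → waive_report). Since O(¬hold_position) holds, K gives O(waive_report).
Premises 1, 4, 5, 9, 10 do not contribute to this derivation.
Thus O(waive_report), which is F(¬waive_report): ¬waive_report is forbidden.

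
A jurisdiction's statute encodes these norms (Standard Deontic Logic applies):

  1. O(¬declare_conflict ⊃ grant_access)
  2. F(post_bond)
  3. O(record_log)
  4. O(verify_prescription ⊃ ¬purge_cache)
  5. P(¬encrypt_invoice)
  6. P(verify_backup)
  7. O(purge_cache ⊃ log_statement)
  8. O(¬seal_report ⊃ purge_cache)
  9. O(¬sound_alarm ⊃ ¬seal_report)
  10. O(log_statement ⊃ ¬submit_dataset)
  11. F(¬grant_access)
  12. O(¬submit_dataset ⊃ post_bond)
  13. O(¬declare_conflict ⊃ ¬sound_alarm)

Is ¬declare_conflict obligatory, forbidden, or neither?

Forbidden

Premise 2 is F(post_bond), i.e. O(¬post_bond).
Premise 12, O(¬submit_dataset ⊃ post_bond), contraposes to O(¬post_bond ⊃ submit_dataset); with O(¬post_bond) we get O(submit_dataset).
The contrapositive of premise 10 (O(log_statement ⊃ ¬submit_dataset)) is O(submit_dataset ⊃ ¬log_statement), and O(submit_dataset) is already established, so O(¬log_statement).
Premise 7 is O(purge_cache ⊃ log_statement); contrapositively O(¬log_statement ⊃ ¬purge_cache). Since O(¬log_statement) holds, K gives O(¬purge_cache).
Premise 8 is O(¬seal_report ⊃ purge_cache); contrapositively O(¬purge_cache ⊃ seal_report). Since O(¬purge_cache) holds, K gives O(seal_report).
The contrapositive of premise 9 (O(¬sound_alarm ⊃ ¬seal_report)) is O(seal_report ⊃ sound_alarm), and O(seal_report) is already established, so O(sound_alarm).
Premise 13, O(¬declare_conflict ⊃ ¬sound_alarm), contraposes to O(sound_alarm ⊃ declare_conflict); with O(sound_alarm) we get O(declare_conflict).
Premises 1, 3, 4, 5, 6, 11 do not contribute to this derivation.
Thus O(declare_conflict), which is F(¬declare_conflict): ¬declare_conflict is forbidden.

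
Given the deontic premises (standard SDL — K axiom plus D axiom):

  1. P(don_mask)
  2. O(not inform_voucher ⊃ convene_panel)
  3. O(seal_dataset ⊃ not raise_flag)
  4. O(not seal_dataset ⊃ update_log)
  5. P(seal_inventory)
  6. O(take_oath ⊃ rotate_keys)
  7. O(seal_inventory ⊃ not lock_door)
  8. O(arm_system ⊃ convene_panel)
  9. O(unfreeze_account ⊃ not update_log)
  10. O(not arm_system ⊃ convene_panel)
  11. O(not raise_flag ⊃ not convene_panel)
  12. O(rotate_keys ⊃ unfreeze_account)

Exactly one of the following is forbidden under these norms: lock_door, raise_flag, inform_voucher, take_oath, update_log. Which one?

take_oath

Premises 10 and 8 are O(not arm_system ⊃ convene_panel) and O(arm_system ⊃ convene_panel); every ideal world satisfies not arm_system or arm_system, so in either case convene_panel holds — hence O(convene_panel).
Premise 11 is O(not raise_flag ⊃ not convene_panel); contrapositively O(convene_panel ⊃ raise_flag). Since O(convene_panel) holds, K gives O(raise_flag).
The contrapositive of premise 3 (O(seal_dataset ⊃ not raise_flag)) is O(raise_flag ⊃ not seal_dataset), and O(raise_flag) is already established, so O(not seal_dataset).
With premise 4, O(not seal_dataset ⊃ update_log), the K-axiom yields O(update_log).
The contrapositive of premise 9 (O(unfreeze_account ⊃ not update_log)) is O(update_log ⊃ not unfreeze_account), and O(update_log) is already established, so O(not unfreeze_account).
The contrapositive of premise 12 (O(rotate_keys ⊃ unfreeze_account)) is O(not unfreeze_account ⊃ not rotate_keys), and O(not unfreeze_account) is already established, so O(not rotate_keys).
The contrapositive of premise 6 (O(take_oath ⊃ rotate_keys)) is O(not rotate_keys ⊃ not take_oath), and O(not rotate_keys) is already established, so O(not take_oath).
So O(not take_oath) holds, i.e. take_oath is forbidden. None of the other listed options is forbidden under the premises.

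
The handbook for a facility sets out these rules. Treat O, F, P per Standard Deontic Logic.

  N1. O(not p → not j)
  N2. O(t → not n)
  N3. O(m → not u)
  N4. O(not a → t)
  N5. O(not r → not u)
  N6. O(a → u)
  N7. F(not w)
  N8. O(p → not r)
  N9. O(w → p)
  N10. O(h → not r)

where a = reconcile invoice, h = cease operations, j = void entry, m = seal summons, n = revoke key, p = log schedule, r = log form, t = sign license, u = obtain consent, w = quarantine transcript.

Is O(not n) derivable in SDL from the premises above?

Yes

Premise 7, F(not w), is equivalent to O(w).
From O(w) and premise 9, O(w → p), we obtain O(p).
Applying K to premise 8 (O(p → not r)) and O(p) yields O(not r).
Premise 5 is O(not r → not u); since O(not r), deontic closure gives O(not u).
Premise 6, O(a → u), contraposes to O(not u → not a); with O(not u) we get O(not a).
From O(not a) and premise 4, O(not a → t), we obtain O(t).
Applying K to premise 2 (O(t → not n)) and O(t) yields O(not n).
Premises 1, 3, 10 do not contribute to this derivation.
So O(not n) follows.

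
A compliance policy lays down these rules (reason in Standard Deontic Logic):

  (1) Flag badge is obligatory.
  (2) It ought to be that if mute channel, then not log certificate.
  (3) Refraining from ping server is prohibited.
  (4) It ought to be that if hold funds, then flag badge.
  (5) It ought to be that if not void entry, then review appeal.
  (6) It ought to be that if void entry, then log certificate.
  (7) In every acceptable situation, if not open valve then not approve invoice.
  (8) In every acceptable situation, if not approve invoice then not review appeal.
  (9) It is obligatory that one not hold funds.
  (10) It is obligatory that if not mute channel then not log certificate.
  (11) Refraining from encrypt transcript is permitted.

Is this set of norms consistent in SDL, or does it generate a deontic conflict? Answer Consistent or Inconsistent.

Premise 4 is O(hold_funds → flag_badge); even if O(flag_badge) held, inferring O(hold_funds) would be affirming the consequent — invalid.
So O(hold_funds) is not derivable, and the apparent clash with O(¬hold_funds) does not arise.
A world satisfying every obligation exists (e.g. approve_invoice=true, encrypt_transcript=false, flag_badge=true, hold_funds=false, log_certificate=false, mute_channel=false, open_valve=true, ping_server=true, review_appeal=true, void_entry=false); no atom is both obligatory and forbidden, so the set is consistent.

Consistent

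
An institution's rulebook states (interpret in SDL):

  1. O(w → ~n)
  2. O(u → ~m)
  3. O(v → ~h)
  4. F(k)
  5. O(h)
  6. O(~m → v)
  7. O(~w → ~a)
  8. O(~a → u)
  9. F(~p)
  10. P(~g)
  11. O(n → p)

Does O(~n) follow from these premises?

Yes

From premise 5 we have O(h).
Premise 3, O(v → ~h), contraposes to O(h → ~v); with O(h) we get O(~v).
The contrapositive of premise 6 (O(~m → v)) is O(~v → m), and O(~v) is already established, so O(m).
Premise 2 is O(u → ~m); contrapositively O(m → ~u). Since O(m) holds, K gives O(~u).
Premise 8, O(~a → u), contraposes to O(~u → a); with O(~u) we get O(a).
Premise 7 is O(~w → ~a); contrapositively O(a → w). Since O(a) holds, K gives O(w).
With premise 1, O(w → ~n), the K-axiom yields O(~n).
Premises 4, 9, 10, 11 do not contribute to this derivation.
So O(~n) follows.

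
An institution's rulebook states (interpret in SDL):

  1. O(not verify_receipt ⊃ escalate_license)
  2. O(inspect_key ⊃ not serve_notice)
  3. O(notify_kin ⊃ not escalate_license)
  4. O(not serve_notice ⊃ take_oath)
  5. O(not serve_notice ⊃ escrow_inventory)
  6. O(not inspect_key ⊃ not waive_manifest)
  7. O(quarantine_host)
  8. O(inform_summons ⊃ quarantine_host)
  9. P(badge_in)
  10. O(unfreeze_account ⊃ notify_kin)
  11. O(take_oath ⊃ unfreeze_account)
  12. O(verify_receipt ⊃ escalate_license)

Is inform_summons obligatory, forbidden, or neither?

Neither

Premise 8 is O(inform_summons ⊃ quarantine_host); even if O(quarantine_host) held, inferring O(inform_summons) would be affirming the consequent — invalid.
No premise or chain of K-axiom applications forces O(inform_summons), and none forces O(not inform_summons). So inform_summons is neither obligatory nor forbidden under these norms.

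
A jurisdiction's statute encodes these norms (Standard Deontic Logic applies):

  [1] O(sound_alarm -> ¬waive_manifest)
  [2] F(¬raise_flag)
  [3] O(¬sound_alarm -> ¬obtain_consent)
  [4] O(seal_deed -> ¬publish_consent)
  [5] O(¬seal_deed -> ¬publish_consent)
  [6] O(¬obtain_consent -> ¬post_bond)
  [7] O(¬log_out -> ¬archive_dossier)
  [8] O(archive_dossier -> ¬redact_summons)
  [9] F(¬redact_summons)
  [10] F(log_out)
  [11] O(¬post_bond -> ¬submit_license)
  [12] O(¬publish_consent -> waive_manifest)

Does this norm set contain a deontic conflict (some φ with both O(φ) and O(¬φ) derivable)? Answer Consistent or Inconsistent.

Premise 8 is O(archive_dossier -> ¬redact_summons), but O(archive_dossier) is not derivable from the premises, so it does not yield O(¬redact_summons).
So O(¬redact_summons) is not derivable, and the apparent clash with O(redact_summons) does not arise.
A world satisfying every obligation exists (e.g. archive_dossier=false, log_out=false, obtain_consent=false, post_bond=false, publish_consent=false, raise_flag=true, redact_summons=true, seal_deed=false, sound_alarm=false, submit_license=false, waive_manifest=true); no atom is both obligatory and forbidden, so the set is consistent.

Consistent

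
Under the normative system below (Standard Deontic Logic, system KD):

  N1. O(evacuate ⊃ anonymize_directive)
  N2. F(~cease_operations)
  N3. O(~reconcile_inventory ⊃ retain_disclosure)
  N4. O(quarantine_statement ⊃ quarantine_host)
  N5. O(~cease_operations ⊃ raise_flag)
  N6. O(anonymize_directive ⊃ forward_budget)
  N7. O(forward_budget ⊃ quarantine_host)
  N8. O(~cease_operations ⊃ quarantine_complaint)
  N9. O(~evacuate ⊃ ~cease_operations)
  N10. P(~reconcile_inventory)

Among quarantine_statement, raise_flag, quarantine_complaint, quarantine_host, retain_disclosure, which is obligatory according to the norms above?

quarantine_host

F(~cease_operations) at premise 2 means O(cease_operations).
Premise 9, O(~evacuate ⊃ ~cease_operations), contraposes to O(cease_operations ⊃ evacuate); with O(cease_operations) we get O(evacuate).
With premise 1, O(evacuate ⊃ anonymize_directive), the K-axiom yields O(anonymize_directive).
Applying K to premise 6 (O(anonymize_directive ⊃ forward_budget)) and O(anonymize_directive) yields O(forward_budget).
With premise 7, O(forward_budget ⊃ quarantine_host), the K-axiom yields O(quarantine_host).
So O(quarantine_host) holds — quarantine_host is obligatory. None of the other listed options is made obligatory by any chain of premises.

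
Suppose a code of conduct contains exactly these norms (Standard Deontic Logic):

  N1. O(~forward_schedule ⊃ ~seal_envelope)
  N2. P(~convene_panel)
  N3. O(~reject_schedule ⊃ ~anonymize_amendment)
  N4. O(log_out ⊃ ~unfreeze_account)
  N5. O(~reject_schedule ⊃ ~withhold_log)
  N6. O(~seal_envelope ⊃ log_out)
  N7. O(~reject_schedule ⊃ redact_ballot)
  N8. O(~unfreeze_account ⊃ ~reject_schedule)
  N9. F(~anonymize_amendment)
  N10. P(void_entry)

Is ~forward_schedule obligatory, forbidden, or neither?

Premise 9, F(~anonymize_amendment), is equivalent to O(anonymize_amendment).
Premise 3 is O(~reject_schedule ⊃ ~anonymize_amendment); contrapositively O(anonymize_amendment ⊃ reject_schedule). Since O(anonymize_amendment) holds, K gives O(reject_schedule).
Premise 8 is O(~unfreeze_account ⊃ ~reject_schedule); contrapositively O(reject_schedule ⊃ unfreeze_account). Since O(reject_schedule) holds, K gives O(unfreeze_account).
The contrapositive of premise 4 (O(log_out ⊃ ~unfreeze_account)) is O(unfreeze_account ⊃ ~log_out), and O(unfreeze_account) is already established, so O(~log_out).
Premise 6 is O(~seal_envelope ⊃ log_out); contrapositively O(~log_out ⊃ seal_envelope). Since O(~log_out) holds, K gives O(seal_envelope).
The contrapositive of premise 1 (O(~forward_schedule ⊃ ~seal_envelope)) is O(seal_envelope ⊃ forward_schedule), and O(seal_envelope) is already established, so O(forward_schedule).
Premises 2, 5, 7, 10 do not contribute to this derivation.
Thus O(forward_schedule), which is F(~forward_schedule): ~forward_schedule is forbidden.

Forbidden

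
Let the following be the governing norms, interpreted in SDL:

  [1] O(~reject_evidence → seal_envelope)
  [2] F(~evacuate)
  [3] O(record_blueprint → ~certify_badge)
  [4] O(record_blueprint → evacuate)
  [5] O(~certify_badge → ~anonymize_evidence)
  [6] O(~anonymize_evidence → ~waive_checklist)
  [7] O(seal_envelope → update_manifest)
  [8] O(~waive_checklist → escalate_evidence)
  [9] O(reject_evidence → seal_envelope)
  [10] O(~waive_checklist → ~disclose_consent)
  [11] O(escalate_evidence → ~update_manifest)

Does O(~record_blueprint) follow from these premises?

Premises 1 and 9 cover both cases: O(~reject_evidence → seal_envelope) and O(reject_evidence → seal_envelope). Since ~reject_evidence ∨ reject_evidence is a tautology, O(seal_envelope) follows.
Applying K to premise 7 (O(seal_envelope → update_manifest)) and O(seal_envelope) yields O(update_manifest).
The contrapositive of premise 11 (O(escalate_evidence → ~update_manifest)) is O(update_manifest → ~escalate_evidence), and O(update_manifest) is already established, so O(~escalate_evidence).
The contrapositive of premise 8 (O(~waive_checklist → escalate_evidence)) is O(~escalate_evidence → waive_checklist), and O(~escalate_evidence) is already established, so O(waive_checklist).
Premise 6 is O(~anonymize_evidence → ~waive_checklist); contrapositively O(waive_checklist → anonymize_evidence). Since O(waive_checklist) holds, K gives O(anonymize_evidence).
Premise 5 is O(~certify_badge → ~anonymize_evidence); contrapositively O(anonymize_evidence → certify_badge). Since O(anonymize_evidence) holds, K gives O(certify_badge).
Premise 3, O(record_blueprint → ~certify_badge), contraposes to O(certify_badge → ~record_blueprint); with O(certify_badge) we get O(~record_blueprint).
Premises 2, 4, 10 do not contribute to this derivation.
So O(~record_blueprint) follows.

Yes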